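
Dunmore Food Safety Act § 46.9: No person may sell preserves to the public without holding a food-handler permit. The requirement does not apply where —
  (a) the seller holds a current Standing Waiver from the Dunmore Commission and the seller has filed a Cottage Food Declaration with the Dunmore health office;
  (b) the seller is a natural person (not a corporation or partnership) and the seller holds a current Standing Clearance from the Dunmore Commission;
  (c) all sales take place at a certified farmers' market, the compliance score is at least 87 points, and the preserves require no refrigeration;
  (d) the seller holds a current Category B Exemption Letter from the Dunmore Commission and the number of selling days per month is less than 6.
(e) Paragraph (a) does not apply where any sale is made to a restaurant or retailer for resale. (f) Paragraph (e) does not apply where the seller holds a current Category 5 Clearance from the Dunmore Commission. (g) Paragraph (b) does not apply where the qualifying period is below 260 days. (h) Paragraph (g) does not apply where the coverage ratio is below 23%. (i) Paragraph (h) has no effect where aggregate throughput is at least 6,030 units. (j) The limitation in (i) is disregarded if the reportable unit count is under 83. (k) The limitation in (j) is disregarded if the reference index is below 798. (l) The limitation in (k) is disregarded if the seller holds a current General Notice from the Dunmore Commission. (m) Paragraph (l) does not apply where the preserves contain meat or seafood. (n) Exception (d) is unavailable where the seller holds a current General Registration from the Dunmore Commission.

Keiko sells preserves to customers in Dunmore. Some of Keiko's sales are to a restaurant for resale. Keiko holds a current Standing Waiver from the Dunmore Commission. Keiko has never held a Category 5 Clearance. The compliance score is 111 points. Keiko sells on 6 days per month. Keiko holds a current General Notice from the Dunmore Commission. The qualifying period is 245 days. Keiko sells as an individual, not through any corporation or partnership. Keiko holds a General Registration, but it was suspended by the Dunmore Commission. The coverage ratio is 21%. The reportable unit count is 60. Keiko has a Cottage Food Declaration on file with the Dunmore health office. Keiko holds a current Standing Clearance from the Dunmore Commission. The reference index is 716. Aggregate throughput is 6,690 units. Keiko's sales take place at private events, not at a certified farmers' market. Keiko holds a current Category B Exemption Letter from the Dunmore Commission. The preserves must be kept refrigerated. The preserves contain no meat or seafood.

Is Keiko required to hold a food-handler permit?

No — exception (b) applies; Keiko is not required to hold a food-handler permit.

All of (a)'s requirements are met (a current Standing Waiver is held; a Cottage Food Declaration is on file). However, paragraphs (e)–(f) must be considered: (e) is engaged — some sales are to a restaurant for resale. (f) is inapplicable (no current Category 5 Clearance is held), so (e) stands. Exception (a) does not apply.
Exception (b)'s conditions are all satisfied: the seller is a natural person; a current Standing Clearance is held. Considering the limiting provisions: (g) is engaged (the qualifying period is 245 days, below the 260 days limit), but is displaced by (h): (h) operates against (g): the coverage ratio is 21%, below the 23% limit. (i) would limit (h) — aggregate throughput is 6,690 units, meeting the 6,030 units threshold — but (j) sets (i) aside: (j) is engaged — the reportable unit count is 60, under the 83 limit. (k) is triggered (the reference index is 716, below the 798 limit), but is overridden by (l): (l) operates against (k): a current General Notice is held. (m), which would lift (l), does not operate here — the preserves contain no meat or seafood. Exception (b) stands.
Exception (c) requires that all sales take place at a certified farmers' market; but sales are at private events, not a certified farmers' market, so (c) is unavailable.
Exception (d) requires that the number of selling days per month is less than 6; but the number of selling days per month is 6, not less than 6, so (d) is unavailable.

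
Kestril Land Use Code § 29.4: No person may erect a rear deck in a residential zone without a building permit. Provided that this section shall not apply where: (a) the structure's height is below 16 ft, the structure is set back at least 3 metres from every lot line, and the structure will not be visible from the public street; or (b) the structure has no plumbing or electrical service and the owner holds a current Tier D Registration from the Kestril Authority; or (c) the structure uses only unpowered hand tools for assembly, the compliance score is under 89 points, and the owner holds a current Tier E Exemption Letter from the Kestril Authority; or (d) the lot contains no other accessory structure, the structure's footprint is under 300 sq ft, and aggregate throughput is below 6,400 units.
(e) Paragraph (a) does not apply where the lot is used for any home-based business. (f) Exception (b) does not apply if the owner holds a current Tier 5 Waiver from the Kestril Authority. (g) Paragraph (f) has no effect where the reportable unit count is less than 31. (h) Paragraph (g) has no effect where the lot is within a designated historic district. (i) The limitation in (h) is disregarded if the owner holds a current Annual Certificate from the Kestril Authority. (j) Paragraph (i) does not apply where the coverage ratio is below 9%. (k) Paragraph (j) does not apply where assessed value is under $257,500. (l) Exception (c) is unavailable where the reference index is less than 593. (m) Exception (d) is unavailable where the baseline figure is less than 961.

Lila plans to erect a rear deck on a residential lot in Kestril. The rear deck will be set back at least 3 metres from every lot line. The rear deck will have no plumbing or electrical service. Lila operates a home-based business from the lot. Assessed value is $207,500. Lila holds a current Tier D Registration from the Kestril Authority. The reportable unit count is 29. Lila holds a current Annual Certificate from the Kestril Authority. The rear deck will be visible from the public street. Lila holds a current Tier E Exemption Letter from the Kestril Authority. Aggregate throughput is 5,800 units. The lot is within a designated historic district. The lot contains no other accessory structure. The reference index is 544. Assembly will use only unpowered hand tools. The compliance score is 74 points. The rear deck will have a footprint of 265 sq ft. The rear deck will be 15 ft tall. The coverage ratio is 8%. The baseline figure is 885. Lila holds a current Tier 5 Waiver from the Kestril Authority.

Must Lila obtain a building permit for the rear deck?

No — exception (b) applies; Lila does not need a building permit.

Exception (a) requires that the structure will not be visible from the public street; but the structure will be visible from the street, so (a) is unavailable.
Exception (b)'s conditions are all satisfied: there is no plumbing or electrical service; a current Tier D Registration is held. As to paragraphs (f)–(k): (f) operates (a current Tier 5 Waiver is held), but is itself disapplied by (g): (g) operates against (f): the reportable unit count is 29, less than the 31 limit. (h) applies (the lot is in a historic district), but is displaced by (i): (i) applies — a current Annual Certificate is held. (j) would limit (i) — the coverage ratio is 8%, below the 9% limit — but (k) sets (j) aside: (k) applies — assessed value is $207,500, under the $257,500 limit. Exception (b) stands.
Exception (c): assembly uses only hand tools; the compliance score is 74 points, under the 89 points limit; a current Tier E Exemption Letter is held — every condition holds. However, paragraph (l) must be considered: (l) operates against (c): the reference index is 544, less than the 593 limit. So (c) is unavailable.
Exception (d): the lot has no other accessory structure; the structure's footprint is 265 sq ft, under the 300 sq ft limit; aggregate throughput is 5,800 units, below the 6,400 units limit — every condition holds. But applying paragraph (m): (m) is triggered — the baseline figure is 885, less than the 961 limit. So (d) is unavailable.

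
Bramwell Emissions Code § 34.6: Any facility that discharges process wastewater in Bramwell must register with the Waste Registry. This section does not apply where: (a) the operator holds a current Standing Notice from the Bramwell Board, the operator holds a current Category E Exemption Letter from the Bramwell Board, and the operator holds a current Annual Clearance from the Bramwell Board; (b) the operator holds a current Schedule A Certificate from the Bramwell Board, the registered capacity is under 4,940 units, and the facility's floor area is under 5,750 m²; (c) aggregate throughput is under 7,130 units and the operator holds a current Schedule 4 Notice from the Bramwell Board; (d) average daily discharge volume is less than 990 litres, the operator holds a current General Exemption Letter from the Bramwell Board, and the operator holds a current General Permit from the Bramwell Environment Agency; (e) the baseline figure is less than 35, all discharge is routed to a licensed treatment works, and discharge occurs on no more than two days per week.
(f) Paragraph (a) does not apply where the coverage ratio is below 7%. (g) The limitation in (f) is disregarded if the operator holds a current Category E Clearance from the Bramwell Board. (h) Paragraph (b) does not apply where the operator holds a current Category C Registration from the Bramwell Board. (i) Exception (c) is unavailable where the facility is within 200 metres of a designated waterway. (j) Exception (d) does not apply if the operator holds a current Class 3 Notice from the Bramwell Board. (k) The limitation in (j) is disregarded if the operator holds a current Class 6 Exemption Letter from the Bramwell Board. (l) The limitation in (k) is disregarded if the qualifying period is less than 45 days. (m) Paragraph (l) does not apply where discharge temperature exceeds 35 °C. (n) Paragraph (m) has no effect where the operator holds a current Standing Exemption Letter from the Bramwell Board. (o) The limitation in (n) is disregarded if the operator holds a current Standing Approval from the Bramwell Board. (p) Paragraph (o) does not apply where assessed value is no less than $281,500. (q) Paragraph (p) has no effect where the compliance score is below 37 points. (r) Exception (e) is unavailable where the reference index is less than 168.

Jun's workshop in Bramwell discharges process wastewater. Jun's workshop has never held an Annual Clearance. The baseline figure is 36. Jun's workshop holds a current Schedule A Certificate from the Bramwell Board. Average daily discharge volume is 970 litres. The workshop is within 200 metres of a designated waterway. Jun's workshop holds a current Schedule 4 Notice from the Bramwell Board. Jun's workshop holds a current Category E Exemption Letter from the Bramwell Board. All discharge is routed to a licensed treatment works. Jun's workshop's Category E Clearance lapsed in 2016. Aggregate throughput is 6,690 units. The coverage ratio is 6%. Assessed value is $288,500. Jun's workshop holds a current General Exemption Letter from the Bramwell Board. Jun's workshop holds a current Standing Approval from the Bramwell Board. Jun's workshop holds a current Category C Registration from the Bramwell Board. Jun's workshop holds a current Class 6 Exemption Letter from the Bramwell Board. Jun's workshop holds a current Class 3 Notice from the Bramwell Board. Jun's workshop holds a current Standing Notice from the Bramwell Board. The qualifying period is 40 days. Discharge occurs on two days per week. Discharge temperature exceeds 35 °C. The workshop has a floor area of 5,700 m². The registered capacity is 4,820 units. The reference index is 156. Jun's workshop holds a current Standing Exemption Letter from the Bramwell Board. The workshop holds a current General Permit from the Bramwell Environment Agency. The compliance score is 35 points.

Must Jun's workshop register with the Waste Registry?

No — exception (d) applies; Jun's workshop is not required to register with the Waste Registry.

Exception (a) requires that the operator holds a current Annual Clearance from the Bramwell Board; but there is no Annual Clearance in force, so (a) is unavailable.
All of (b)'s requirements are met (a current Schedule A Certificate is held; the registered capacity is 4,820 units, under the 4,940 units limit; the facility's floor area is 5,700 m², under the 5,750 m² limit). Turning to paragraph (h): (h) operates — a current Category C Registration is held. (b) is therefore removed.
Exception (c): aggregate throughput is 6,690 units, under the 7,130 units limit; a current Schedule 4 Notice is held — every condition holds. But: (i) operates against (c): the workshop is within 200 m of a designated waterway. So (c) is unavailable.
Exception (d)'s conditions are all satisfied: average daily discharge volume is 970 litres, less than the 990 litres limit; a current General Exemption Letter is held; a current General Permit is held. Applying paragraphs (j)–(q): (j) would limit (d) — a current Class 3 Notice is held — but (k) sets (j) aside: (k) operates against (j): a current Class 6 Exemption Letter is held. (l) would limit (k) — the qualifying period is 40 days, less than the 45 days limit — but (m) sets (l) aside: (m) applies — discharge temperature exceeds 35 °C. (n) would limit (m) — a current Standing Exemption Letter is held — but (o) sets (n) aside: (o) operates against (n): a current Standing Approval is held. (p) would limit (o) — assessed value is $288,500, meeting the $281,500 threshold — but (q) sets (p) aside: (q) operates — the compliance score is 35 points, below the 37 points limit. Exception (d) stands.
Exception (e) does not apply: the baseline figure is 36, not less than 35.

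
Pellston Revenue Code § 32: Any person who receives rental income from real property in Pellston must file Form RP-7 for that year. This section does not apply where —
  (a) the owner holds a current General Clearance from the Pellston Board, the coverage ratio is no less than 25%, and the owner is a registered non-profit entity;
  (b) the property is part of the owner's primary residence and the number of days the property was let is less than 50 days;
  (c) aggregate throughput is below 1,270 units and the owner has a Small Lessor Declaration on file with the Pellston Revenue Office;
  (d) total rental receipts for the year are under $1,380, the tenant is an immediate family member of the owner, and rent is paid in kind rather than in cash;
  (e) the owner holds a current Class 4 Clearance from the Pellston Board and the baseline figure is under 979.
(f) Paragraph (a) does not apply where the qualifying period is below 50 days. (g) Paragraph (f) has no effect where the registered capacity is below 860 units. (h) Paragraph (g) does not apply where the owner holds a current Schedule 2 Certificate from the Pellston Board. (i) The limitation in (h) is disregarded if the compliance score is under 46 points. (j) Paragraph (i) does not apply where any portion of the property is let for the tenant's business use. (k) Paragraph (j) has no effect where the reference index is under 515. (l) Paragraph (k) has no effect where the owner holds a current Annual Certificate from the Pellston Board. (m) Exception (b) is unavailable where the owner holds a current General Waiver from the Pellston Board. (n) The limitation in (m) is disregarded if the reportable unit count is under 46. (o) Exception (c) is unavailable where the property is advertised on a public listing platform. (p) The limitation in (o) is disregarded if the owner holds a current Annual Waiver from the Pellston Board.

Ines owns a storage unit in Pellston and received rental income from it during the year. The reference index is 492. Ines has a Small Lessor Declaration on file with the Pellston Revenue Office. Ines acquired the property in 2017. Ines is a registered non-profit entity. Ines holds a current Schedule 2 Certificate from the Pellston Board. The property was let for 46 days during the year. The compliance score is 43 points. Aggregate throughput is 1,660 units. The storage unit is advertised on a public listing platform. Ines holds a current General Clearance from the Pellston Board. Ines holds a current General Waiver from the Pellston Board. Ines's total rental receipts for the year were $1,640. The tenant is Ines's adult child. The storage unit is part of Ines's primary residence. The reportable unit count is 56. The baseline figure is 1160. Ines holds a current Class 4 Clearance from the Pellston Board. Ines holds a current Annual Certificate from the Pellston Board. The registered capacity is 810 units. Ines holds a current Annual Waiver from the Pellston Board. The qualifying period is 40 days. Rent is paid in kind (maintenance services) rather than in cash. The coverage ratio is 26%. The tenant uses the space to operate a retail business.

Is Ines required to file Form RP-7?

All of (a)'s requirements are met (a current General Clearance is held; the coverage ratio is 26%, meeting the 25% threshold; Ines is a registered non-profit). However, paragraphs (f)–(l) must be considered: (f) operates against (a): the qualifying period is 40 days, below the 50 days limit. (g) applies (the registered capacity is 810 units, below the 860 units limit), but is itself disapplied by (h): (h) is engaged — a current Schedule 2 Certificate is held. (i) applies (the compliance score is 43 points, under the 46 points limit), but yields to (j): (j) operates against (i): the space is let for business use. (k) applies (the reference index is 492, under the 515 limit), but is set aside by (l): (l) operates against (k): a current Annual Certificate is held. Exception (a) does not apply.
Exception (b)'s conditions are all satisfied: the storage unit is part of the primary residence; the number of days the property was let is 46 days, less than the 50 days limit. But: (m) operates — a current General Waiver is held. (n) is not engaged (the reportable unit count is 56, not under 46), so (m) stands. (b) is therefore removed.
Exception (c) requires that aggregate throughput is below 1,270 units; but aggregate throughput is 1,660 units, not below 1,270 units, so (c) is unavailable.
Exception (d) requires that total rental receipts for the year are under $1,380; but total rental receipts for the year are $1,640, not under $1,380, so (d) is unavailable.
Exception (e) fails — the baseline figure is 1,160, not under 979.
Every exception is unavailable, so the rule governs.

Yes — Ines must file Form RP-7.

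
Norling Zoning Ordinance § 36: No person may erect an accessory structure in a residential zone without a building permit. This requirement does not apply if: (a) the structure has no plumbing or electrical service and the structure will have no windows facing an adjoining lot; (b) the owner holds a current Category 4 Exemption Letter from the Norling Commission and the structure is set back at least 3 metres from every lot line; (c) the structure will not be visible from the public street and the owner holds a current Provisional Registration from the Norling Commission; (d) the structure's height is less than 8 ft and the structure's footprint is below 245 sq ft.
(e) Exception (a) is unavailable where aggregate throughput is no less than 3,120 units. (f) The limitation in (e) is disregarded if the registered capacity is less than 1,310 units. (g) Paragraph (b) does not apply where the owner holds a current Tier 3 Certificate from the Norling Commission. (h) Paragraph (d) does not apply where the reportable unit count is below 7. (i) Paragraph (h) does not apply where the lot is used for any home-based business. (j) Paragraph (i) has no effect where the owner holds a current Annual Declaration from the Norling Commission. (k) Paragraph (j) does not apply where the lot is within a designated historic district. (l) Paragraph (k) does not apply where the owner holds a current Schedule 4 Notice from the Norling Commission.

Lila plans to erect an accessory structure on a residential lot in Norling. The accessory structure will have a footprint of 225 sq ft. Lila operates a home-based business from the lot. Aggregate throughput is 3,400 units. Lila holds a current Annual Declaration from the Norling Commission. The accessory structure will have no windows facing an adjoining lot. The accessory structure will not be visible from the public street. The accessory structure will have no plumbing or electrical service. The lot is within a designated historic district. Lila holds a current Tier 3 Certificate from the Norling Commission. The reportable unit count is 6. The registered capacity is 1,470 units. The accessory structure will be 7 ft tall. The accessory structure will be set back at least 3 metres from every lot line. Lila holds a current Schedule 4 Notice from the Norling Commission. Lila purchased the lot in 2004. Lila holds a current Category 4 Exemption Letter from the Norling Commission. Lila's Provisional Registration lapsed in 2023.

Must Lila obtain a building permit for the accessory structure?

All of (a)'s requirements are met (there is no plumbing or electrical service; no windows face an adjoining lot). But applying paragraphs (e)–(f): (e) applies — aggregate throughput is 3,400 units, meeting the 3,120 units threshold. (f) is inapplicable (the registered capacity is 1,470 units, not less than 1,310 units), so (e) stands. Exception (a) does not apply.
All of (b)'s requirements are met (a current Category 4 Exemption Letter is held; the setback is at least 3 m on every side). However, paragraph (g) must be considered: (g) operates against (b): a current Tier 3 Certificate is held. Exception (b) does not apply.
Exception (c) fails — the Provisional Registration is not current.
All of (d)'s requirements are met (the structure's height is 7 ft, less than the 8 ft limit; the structure's footprint is 225 sq ft, below the 245 sq ft limit). But: (h) is triggered — the reportable unit count is 6, below the 7 limit. (i) would limit (h) — a home-based business operates on the lot — but (j) sets (i) aside: (j) operates against (i): a current Annual Declaration is held. (k) would limit (j) — the lot is in a historic district — but (l) sets (k) aside: (l) operates against (k): a current Schedule 4 Notice is held. So (d) is unavailable.
No exception displaces § 36.

Yes — Lila must obtain a building permit.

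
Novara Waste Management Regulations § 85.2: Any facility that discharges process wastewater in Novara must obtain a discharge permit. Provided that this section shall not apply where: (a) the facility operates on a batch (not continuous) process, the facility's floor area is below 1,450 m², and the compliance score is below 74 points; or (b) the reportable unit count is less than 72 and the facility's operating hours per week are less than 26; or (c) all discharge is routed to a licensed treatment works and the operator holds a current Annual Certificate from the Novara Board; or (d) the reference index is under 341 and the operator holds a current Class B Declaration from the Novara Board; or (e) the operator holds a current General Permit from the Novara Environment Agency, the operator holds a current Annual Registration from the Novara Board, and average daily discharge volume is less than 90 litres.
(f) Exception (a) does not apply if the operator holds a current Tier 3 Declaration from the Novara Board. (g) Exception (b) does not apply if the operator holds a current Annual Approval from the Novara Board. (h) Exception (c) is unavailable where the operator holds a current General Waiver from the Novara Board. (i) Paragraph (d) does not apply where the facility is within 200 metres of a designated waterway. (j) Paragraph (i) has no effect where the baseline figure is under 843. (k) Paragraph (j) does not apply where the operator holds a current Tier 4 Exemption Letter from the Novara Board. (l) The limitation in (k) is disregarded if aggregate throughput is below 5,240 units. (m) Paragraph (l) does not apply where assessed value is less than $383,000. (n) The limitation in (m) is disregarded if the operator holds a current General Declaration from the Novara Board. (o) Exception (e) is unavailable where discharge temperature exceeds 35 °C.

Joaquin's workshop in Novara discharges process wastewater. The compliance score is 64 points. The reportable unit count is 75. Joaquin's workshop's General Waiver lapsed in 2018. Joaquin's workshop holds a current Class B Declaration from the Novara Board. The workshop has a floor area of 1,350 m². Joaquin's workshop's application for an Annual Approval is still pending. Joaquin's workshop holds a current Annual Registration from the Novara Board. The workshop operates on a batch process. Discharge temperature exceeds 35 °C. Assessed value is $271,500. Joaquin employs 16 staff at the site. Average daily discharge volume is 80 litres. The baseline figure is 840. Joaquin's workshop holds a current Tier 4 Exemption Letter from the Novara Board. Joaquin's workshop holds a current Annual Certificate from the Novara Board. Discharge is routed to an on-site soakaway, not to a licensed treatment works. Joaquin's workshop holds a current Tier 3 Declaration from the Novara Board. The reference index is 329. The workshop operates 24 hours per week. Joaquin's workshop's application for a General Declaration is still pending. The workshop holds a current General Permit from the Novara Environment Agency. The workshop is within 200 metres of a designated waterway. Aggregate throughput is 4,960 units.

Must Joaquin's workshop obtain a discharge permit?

Exception (a)'s conditions are all satisfied: the facility operates on a batch process; the facility's floor area is 1,350 m², below the 1,450 m² limit; the compliance score is 64 points, below the 74 points limit. But applying paragraph (f): (f) operates against (a): a current Tier 3 Declaration is held. So (a) is unavailable.
Exception (b) fails — the reportable unit count is 75, not less than 72.
Exception (c) does not apply: discharge is not routed to a licensed treatment works.
Exception (d): the reference index is 329, under the 341 limit; a current Class B Declaration is held — every condition holds. However, paragraphs (i)–(n) must be considered: (i) applies — the workshop is within 200 m of a designated waterway. (j) is triggered (the baseline figure is 840, under the 843 limit), but is set aside by (k): (k) operates against (j): a current Tier 4 Exemption Letter is held. (l) would limit (k) — aggregate throughput is 4,960 units, below the 5,240 units limit — but (m) sets (l) aside: (m) operates against (l): assessed value is $271,500, less than the $383,000 limit. (n), which would lift (m), is not triggered — there is no General Declaration in force. So (d) is unavailable.
Exception (e): a current General Permit is held; a current Annual Registration is held; average daily discharge volume is 80 litres, less than the 90 litres limit — every condition holds. However, paragraph (o) must be considered: (o) applies — discharge temperature exceeds 35 °C. (e) is therefore removed.
No exception applies. The general rule governs.

Yes — Joaquin's workshop must obtain a discharge permit.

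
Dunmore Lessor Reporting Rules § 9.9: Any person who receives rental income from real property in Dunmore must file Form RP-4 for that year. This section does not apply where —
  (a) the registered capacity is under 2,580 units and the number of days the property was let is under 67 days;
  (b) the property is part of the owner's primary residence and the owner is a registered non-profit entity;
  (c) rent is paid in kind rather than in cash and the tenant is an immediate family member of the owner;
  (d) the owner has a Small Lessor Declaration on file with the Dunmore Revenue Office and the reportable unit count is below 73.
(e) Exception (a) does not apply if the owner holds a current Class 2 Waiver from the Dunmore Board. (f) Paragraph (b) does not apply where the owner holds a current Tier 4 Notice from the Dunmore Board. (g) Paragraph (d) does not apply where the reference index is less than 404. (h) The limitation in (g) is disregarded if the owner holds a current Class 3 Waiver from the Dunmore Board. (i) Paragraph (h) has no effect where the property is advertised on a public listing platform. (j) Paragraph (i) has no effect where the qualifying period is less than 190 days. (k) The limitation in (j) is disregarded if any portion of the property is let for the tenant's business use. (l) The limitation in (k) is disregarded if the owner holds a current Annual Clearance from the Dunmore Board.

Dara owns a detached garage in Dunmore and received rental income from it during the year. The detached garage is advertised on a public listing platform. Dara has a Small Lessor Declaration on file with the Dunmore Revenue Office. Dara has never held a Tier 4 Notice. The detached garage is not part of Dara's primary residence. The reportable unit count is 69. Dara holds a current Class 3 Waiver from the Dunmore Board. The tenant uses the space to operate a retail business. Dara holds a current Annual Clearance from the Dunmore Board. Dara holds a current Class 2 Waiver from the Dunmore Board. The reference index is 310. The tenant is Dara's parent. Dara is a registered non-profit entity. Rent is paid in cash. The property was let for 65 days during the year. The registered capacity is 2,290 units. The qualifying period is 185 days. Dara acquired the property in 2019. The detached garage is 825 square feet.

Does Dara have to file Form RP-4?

No — exception (d) applies; Dara is not required to file Form RP-4.

Exception (a): the registered capacity is 2,290 units, under the 2,580 units limit; the number of days the property was let is 65 days, under the 67 days limit — every condition holds. Turning to paragraph (e): (e) is engaged — a current Class 2 Waiver is held. So (a) is unavailable.
Exception (b) requires that the property is part of the owner's primary residence; but the detached garage is not part of the primary residence, so (b) is unavailable.
Exception (c) fails — rent is paid in cash.
Exception (d): a Small Lessor Declaration is on file; the reportable unit count is 69, below the 73 limit — every condition holds. As to paragraphs (g)–(l): (g) would limit (d) — the reference index is 310, less than the 404 limit — but (h) sets (g) aside: (h) applies — a current Class 3 Waiver is held. (i) would limit (h) — the property is publicly advertised — but (j) sets (i) aside: (j) is engaged — the qualifying period is 185 days, less than the 190 days limit. (k) would limit (j) — the space is let for business use — but (l) sets (k) aside: (l) operates against (k): a current Annual Clearance is held. Exception (d) stands.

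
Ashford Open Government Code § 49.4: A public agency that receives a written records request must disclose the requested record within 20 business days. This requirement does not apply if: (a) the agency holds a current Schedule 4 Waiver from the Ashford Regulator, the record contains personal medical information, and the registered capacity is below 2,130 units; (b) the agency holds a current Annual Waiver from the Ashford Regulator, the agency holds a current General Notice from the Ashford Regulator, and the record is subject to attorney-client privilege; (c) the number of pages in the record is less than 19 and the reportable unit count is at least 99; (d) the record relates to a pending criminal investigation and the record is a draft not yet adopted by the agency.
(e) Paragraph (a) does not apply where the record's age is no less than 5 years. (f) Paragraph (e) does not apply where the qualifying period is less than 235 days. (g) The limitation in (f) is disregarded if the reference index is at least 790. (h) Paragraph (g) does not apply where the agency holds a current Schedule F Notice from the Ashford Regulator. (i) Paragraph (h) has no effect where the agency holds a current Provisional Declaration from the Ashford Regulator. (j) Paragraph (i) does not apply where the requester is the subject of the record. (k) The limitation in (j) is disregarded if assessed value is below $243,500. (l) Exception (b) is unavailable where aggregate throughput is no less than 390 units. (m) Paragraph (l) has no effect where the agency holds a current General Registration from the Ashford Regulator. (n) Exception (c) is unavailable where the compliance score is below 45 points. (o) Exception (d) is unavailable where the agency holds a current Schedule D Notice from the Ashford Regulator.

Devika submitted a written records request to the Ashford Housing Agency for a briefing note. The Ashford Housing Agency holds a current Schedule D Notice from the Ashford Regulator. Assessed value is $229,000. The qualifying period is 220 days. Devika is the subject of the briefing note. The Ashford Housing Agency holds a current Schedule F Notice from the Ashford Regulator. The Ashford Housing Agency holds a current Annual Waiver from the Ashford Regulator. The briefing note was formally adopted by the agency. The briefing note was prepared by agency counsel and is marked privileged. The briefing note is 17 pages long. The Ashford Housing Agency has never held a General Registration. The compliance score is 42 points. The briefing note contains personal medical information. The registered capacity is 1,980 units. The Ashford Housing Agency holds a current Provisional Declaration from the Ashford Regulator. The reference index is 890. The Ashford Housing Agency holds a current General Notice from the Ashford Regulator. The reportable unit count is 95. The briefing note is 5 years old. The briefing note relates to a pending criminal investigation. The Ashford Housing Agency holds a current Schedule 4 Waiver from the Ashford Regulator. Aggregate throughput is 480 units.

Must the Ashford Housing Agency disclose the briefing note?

Exception (a): a current Schedule 4 Waiver is held; the briefing note contains personal medical information; the registered capacity is 1,980 units, below the 2,130 units limit — every condition holds. But: (e) operates against (a): the record's age is 5 years, meeting the 5 years threshold. (f) is engaged (the qualifying period is 220 days, less than the 235 days limit), but is displaced by (g): (g) operates against (f): the reference index is 890, meeting the 790 threshold. (h) would limit (g) — a current Schedule F Notice is held — but (i) sets (h) aside: (i) operates against (h): a current Provisional Declaration is held. (j) applies (Devika is the subject of the briefing note), but is displaced by (k): (k) is engaged — assessed value is $229,000, below the $243,500 limit. (a) is therefore removed.
Exception (b): a current Annual Waiver is held; a current General Notice is held; the briefing note is privileged — every condition holds. Turning to paragraphs (l)–(m): (l) operates against (b): aggregate throughput is 480 units, meeting the 390 units threshold. (m), which would lift (l), is not triggered — no current General Registration is held. So (b) is unavailable.
Exception (c) requires that the reportable unit count is at least 99; but the reportable unit count is 95, short of 99, so (c) is unavailable.
Exception (d) requires that the record is a draft not yet adopted by the agency; but the briefing note has been formally adopted, so (d) is unavailable.
No exception is made out. the Ashford Housing Agency falls within the general rule.

Yes — the Ashford Housing Agency must disclose the briefing note.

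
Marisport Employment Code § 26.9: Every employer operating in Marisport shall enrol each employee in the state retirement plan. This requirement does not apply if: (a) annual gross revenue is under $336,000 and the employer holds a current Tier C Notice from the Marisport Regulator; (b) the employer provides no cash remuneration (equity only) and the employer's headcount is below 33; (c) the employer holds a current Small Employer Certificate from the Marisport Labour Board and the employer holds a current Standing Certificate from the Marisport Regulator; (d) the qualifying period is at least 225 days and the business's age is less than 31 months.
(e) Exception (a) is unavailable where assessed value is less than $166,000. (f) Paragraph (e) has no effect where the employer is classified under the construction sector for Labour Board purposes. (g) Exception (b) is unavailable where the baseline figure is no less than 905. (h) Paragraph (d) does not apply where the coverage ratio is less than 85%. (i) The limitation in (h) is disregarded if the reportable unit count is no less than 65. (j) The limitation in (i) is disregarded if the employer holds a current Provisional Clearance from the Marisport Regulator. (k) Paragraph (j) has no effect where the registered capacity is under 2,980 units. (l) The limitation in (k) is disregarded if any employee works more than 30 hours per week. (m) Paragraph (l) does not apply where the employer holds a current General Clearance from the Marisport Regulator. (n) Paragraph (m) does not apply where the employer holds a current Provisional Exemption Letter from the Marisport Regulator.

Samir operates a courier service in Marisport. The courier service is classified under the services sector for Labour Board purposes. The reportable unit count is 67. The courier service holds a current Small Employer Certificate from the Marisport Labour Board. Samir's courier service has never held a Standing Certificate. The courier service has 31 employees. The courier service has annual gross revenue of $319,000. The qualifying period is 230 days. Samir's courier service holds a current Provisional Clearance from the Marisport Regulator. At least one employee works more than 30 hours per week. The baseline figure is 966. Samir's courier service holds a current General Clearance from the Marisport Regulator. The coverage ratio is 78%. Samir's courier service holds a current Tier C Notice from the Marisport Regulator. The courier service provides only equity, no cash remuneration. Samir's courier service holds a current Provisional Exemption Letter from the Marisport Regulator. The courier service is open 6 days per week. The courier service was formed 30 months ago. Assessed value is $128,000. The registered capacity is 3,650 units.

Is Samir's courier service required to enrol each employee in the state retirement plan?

Yes — Samir's courier service must enrol each employee in the state retirement plan.

Exception (a): annual gross revenue is $319,000, under the $336,000 limit; a current Tier C Notice is held — every condition holds. But applying paragraphs (e)–(f): (e) is engaged — assessed value is $128,000, less than the $166,000 limit. (f), which would lift (e), is not triggered — the courier service is classified under the services sector. So (a) is unavailable.
Exception (b)'s conditions are all satisfied: remuneration is equity-only; the employer's headcount is 31, below the 33 limit. Turning to paragraph (g): (g) operates against (b): the baseline figure is 966, meeting the 905 threshold. Exception (b) does not apply.
Exception (c) does not apply: the Standing Certificate is not current.
Exception (d)'s conditions are all satisfied: the qualifying period is 230 days, meeting the 225 days threshold; the business's age is 30 months, less than the 31 months limit. However, paragraphs (h)–(n) must be considered: (h) operates against (d): the coverage ratio is 78%, less than the 85% limit. (i) is engaged (the reportable unit count is 67, meeting the 65 threshold), but is overridden by (j): (j) operates against (i): a current Provisional Clearance is held. (k), which would lift (j), is not triggered — the registered capacity is 3,650 units, not under 2,980 units. Exception (d) does not apply.
No exception applies. The general rule governs.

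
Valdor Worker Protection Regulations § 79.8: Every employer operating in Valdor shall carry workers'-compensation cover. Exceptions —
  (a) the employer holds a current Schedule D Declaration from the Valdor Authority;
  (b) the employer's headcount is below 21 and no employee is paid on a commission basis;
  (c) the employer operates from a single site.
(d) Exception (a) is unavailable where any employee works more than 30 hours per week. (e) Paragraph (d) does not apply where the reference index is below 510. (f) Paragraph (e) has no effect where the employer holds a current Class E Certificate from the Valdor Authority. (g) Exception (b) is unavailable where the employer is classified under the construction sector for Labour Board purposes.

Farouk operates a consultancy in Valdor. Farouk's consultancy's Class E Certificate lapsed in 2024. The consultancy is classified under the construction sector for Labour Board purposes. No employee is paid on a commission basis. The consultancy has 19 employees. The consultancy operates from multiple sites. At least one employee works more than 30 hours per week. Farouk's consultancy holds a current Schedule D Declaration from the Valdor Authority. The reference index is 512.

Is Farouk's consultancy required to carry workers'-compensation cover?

Exception (a) is satisfied on its face — a current Schedule D Declaration is held. However, paragraphs (d)–(f) must be considered: (d) operates against (a): at least one employee exceeds 30 hours/week. (e), which would lift (d), does not operate here — the reference index is 512, not below 510. Exception (a) does not apply.
All of (b)'s requirements are met (the employer's headcount is 19, below the 21 limit; no employee is paid on commission). However, paragraph (g) must be considered: (g) operates against (b): the consultancy is classified under the construction sector. (b) is therefore removed.
Exception (c) does not apply: the employer operates from multiple sites.
None of the exceptions is available; § 79.8 applies in full.

Yes — Farouk's consultancy must carry workers'-compensation cover.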